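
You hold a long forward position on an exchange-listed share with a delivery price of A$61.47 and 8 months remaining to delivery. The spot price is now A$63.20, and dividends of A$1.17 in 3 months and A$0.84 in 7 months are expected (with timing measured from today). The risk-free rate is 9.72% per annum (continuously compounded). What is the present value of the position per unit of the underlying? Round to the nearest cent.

A$3.65

PV(remaining dividends) I = 1.17·e^(−0.0972·3/12) + 0.84·e^(−0.0972·7/12) = 1.9356
Current forward F = (S − I)·e^(rT) = (63.20 − 1.9356)·e^(0.0972·8/12) = 61.2644 × 1.066946 = 65.3658
Value (long) = (F − K)·e^(−rT) = (65.3658 − 61.47) × 0.937255 = 3.6514
Value = A$3.65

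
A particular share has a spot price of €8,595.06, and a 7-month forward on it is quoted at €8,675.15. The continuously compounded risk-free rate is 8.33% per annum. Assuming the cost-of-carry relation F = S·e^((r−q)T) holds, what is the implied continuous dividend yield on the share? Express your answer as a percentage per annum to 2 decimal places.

From F = S·e^((r−q)T): (r − q) = ln(F/S)/T
ln(8675.15/8595.06) = ln(1.009318) = 0.009275
(r − q) = 0.009275 / (7/12) = 0.015900
q = r − ln(F/S)/T = 0.0833 − 0.015900 = 0.067400
q = 6.74%

6.74%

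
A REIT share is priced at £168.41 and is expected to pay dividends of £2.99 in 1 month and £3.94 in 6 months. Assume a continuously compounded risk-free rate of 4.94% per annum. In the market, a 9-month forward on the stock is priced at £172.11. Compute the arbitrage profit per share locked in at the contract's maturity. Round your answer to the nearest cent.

PV(dividends) I = 2.99·e^(−0.0494·1/12) + 3.94·e^(−0.0494·6/12) = 6.8216
Fair forward F* = (S − I)·e^(rT) = (168.41 − 6.8216)·e^0.037050 = 161.5884 × 1.037745 = 167.6876
Market £172.11 > fair 167.6876: forward overpriced → cash-and-carry (borrow at r, buy the stock and collect the dividends, short the forward).
Profit at T = |F_mkt − F*| = |172.11 − 167.6876| = £4.42 per share

£4.42 per share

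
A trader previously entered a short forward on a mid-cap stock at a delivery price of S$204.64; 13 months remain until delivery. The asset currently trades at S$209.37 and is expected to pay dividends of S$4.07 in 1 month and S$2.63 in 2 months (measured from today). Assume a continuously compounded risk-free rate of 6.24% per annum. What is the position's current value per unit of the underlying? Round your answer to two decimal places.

PV(remaining dividends) I = 4.07·e^(−0.0624·1/12) + 2.63·e^(−0.0624·2/12) = 6.6517
Current forward F = (S − I)·e^(rT) = (209.37 − 6.6517)·e^(0.0624·13/12) = 202.7183 × 1.069937 = 216.8958
Value (long) = (F − K)·e^(−rT) = (216.8958 − 204.64) × 0.934634 = 11.4547
Short position value = −(long value) = -S$11.45

-S$11.45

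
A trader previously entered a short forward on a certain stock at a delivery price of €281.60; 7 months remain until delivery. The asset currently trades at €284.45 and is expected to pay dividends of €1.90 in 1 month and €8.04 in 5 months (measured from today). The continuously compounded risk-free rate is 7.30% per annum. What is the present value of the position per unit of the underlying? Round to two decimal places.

PV(remaining dividends) I = 1.90·e^(−0.0730·1/12) + 8.04·e^(−0.0730·5/12) = 9.6876
Current forward F = (S − I)·e^(rT) = (284.45 − 9.6876)·e^(0.0730·7/12) = 274.7624 × 1.043503 = 286.7154
Value (long) = (F − K)·e^(−rT) = (286.7154 − 281.60) × 0.958311 = 4.9021
Short position value = −(long value) = -€4.90

-€4.90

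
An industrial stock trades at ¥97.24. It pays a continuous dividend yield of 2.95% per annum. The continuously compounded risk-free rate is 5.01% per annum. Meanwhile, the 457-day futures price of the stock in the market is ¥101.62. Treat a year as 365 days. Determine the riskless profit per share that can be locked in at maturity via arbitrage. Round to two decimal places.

¥1.84 per share

Fair futures: F* = S·e^(carry·T), with carry = (r − q) = 0.0501 − 0.0295 = 0.0206
F* = 97.24 · e^(0.0206 × 457/365) = 97.24 · e^0.025792 = 97.24 × 1.026127 = ¥99.7806
Market ¥101.62 > fair ¥99.7806: forward overpriced → cash-and-carry (buy spot, short the forward).
At maturity, profit = |F_mkt − F*| = |101.62 − 99.7806| = ¥1.84 per share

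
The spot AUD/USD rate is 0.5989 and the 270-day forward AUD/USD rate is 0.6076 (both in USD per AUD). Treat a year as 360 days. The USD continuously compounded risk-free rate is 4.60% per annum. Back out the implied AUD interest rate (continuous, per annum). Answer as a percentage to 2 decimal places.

2.68%

F = S·e^((r_USD − r_AUD)T) ⇒ r_AUD = r_USD − ln(F/S)/T
ln(0.6076/0.5989) = 0.014422; /(270/360) = 0.019229
r_AUD = 0.0460 − 0.019229 = 0.026771
r_AUD = 2.68%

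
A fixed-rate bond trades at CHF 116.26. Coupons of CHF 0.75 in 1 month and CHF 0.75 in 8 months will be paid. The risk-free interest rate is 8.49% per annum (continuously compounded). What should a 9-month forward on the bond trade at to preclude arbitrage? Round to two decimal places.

PV(coupons) I = 0.75·e^(−0.0849·1/12) + 0.75·e^(−0.0849·8/12)
I = 0.7447 + 0.7087 = 1.4534
F = (S − I)·e^(rT) = (116.26 − 1.4534) · e^(0.0849·9/12)
= 114.8066 · e^0.063675 = 114.8066 × 1.065746 = CHF 122.35

CHF 122.35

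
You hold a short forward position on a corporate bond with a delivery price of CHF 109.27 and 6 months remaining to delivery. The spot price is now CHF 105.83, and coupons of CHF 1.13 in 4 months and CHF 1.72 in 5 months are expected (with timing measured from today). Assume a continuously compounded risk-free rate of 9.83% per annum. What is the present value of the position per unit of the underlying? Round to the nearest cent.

PV(remaining coupons) I = 1.13·e^(−0.0983·4/12) + 1.72·e^(−0.0983·5/12) = 2.7445
Current forward F = (S − I)·e^(rT) = (105.83 − 2.7445)·e^(0.0983·6/12) = 103.0855 × 1.050378 = 108.2787
Value (long) = (F − K)·e^(−rT) = (108.2787 − 109.27) × 0.952038 = -0.9438
Short position value = −(long value) = CHF 0.94

CHF 0.94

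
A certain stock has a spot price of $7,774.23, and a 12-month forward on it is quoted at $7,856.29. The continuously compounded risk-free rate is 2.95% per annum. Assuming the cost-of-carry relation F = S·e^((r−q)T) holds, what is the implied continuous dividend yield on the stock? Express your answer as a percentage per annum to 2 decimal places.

From F = S·e^((r−q)T): (r − q) = ln(F/S)/T
ln(7856.29/7774.23) = ln(1.010555) = 0.010500
(r − q) = 0.010500 / (12/12) = 0.010500
q = r − ln(F/S)/T = 0.0295 − 0.010500 = 0.019000
q = 1.90%

1.90%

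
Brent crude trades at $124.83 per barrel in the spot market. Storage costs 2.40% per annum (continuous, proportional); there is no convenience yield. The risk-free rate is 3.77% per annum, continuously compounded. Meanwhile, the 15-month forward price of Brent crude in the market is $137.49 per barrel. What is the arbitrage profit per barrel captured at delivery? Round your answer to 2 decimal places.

$2.65 per barrel

Fair forward: F* = S·e^(carry·T), with carry = (r + u) = 0.0377 + 0.0240 = 0.0617
F* = 124.83 · e^(0.0617 × 15/12) = 124.83 · e^0.077125 = 124.83 × 1.080177 = $134.8385
Market $137.49 > fair $134.8385: forward overpriced → cash-and-carry (buy spot, short the forward).
At maturity, profit = |F_mkt − F*| = |137.49 − 134.8385| = $2.65 per barrel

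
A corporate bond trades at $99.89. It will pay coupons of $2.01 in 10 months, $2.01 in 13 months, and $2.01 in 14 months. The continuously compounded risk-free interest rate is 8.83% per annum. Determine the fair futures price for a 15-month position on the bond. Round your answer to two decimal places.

$105.40

PV(coupons) I = 2.01·e^(−0.0883·10/12) + 2.01·e^(−0.0883·13/12) + 2.01·e^(−0.0883·14/12)
I = 1.8674 + 1.8266 + 1.8132 = 5.5072
F = (S − I)·e^(rT) = (99.89 − 5.5072) · e^(0.0883·15/12)
= 94.3828 · e^0.110375 = 94.3828 × 1.116697 = $105.40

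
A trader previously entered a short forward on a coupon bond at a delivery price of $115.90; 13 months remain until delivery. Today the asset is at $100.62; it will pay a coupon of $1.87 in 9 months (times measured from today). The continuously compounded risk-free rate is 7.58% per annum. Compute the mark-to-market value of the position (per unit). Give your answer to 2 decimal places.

$7.91

PV(remaining coupons) I = 1.87·e^(−0.0758·9/12) = 1.7667
Current forward F = (S − I)·e^(rT) = (100.62 − 1.7667)·e^(0.0758·13/12) = 98.8533 × 1.085582 = 107.3134
Value (long) = (F − K)·e^(−rT) = (107.3134 − 115.90) × 0.921164 = -7.9097
Short position value = −(long value) = $7.91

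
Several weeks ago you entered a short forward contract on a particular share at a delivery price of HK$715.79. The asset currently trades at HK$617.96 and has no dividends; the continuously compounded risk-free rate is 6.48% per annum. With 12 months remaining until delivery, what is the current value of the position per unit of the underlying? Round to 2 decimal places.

Current fair forward for the remaining 12 months: F = S·e^(r·T), r = 0.0648
F = 617.96 · e^(0.0648 × 12/12) = 617.96 × 1.066946 = 659.3300
Value of long forward = (F − K)·e^(−rT) = (659.3300 − 715.79) · e^(−0.0648·12/12)
= -56.4600 × 0.937255 = -52.92
Short position value = −(long value) = HK$52.92

HK$52.92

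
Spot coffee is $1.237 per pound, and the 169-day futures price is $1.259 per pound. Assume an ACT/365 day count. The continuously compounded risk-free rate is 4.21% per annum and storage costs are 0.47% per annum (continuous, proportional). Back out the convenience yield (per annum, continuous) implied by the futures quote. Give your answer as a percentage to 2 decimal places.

0.87%

F = S·e^((r+u−y)T) ⇒ (r+u−y) = ln(F/S)/T
ln(1.259/1.237) = 0.017629; /T ⇒ 0.038074
y = r + u − ln(F/S)/T = 0.0421 + 0.0047 − 0.038074 = 0.008726
y = 0.87%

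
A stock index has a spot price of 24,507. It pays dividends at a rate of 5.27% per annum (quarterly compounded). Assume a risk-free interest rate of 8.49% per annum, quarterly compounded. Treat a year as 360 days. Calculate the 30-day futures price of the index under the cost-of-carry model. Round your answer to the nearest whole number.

24,572

F = S · (1+r/4)^(4T) / (1+q/4)^(4T)
= 24507 × 1.007026 / 1.004373 = 24507 × 1.002641
F = 24,572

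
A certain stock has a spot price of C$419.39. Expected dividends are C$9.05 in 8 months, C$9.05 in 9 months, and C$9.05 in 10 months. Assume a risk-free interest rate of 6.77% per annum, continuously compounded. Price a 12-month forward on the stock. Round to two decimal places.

PV(dividends) I = 9.05·e^(−0.0677·8/12) + 9.05·e^(−0.0677·9/12) + 9.05·e^(−0.0677·10/12)
I = 8.6506 + 8.6020 + 8.5536 = 25.8062
F = (S − I)·e^(rT) = (419.39 − 25.8062) · e^(0.0677·12/12)
= 393.5838 · e^0.067700 = 393.5838 × 1.070044 = C$421.15

C$421.15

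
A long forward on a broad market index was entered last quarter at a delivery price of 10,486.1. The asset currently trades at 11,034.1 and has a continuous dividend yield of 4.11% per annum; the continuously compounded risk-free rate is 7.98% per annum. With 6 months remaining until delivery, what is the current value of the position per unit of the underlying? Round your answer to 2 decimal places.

Current fair forward for the remaining 6 months: F = S·e^((r − q)·T), (r − q) = 0.0798 − 0.0411 = 0.0387
F = 11034.1 · e^(0.0387 × 6/12) = 11034.1 × 1.01953842 = 11249.6889
Value of long forward = (F − K)·e^(−rT) = (11249.6889 − 10486.1) · e^(−0.0798·6/12)
= 763.5889 × 0.96088552 = 733.72

733.72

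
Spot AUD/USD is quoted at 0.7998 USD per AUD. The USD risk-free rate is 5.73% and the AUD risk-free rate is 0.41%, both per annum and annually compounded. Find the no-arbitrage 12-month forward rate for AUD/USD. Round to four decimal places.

By covered interest parity, F = S · (1+r_USD)^T / (1+r_AUD)^T
= 0.7998 × 1.057300 / 1.004100 = 0.7998 × 1.052983
F = 0.8422 USD per AUD

0.8422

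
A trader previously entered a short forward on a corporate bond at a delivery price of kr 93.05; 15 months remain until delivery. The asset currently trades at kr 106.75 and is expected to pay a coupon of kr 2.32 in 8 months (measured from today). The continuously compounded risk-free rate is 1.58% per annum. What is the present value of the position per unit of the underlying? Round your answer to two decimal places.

PV(remaining coupons) I = 2.32·e^(−0.0158·8/12) = 2.2957
Current forward F = (S − I)·e^(rT) = (106.75 − 2.2957)·e^(0.0158·15/12) = 104.4543 × 1.019946 = 106.5377
Value (long) = (F − K)·e^(−rT) = (106.5377 − 93.05) × 0.980444 = 13.2239
Short position value = −(long value) = -kr 13.22

-kr 13.22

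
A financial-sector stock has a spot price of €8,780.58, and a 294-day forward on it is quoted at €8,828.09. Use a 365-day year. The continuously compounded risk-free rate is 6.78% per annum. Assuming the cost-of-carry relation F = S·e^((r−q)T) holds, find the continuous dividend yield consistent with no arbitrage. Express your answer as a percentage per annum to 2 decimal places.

6.11%

From F = S·e^((r−q)T): (r − q) = ln(F/S)/T
ln(8828.09/8780.58) = ln(1.005411) = 0.005396
(r − q) = 0.005396 / (294/365) = 0.006699
q = r − ln(F/S)/T = 0.0678 − 0.006699 = 0.061101
q = 6.11%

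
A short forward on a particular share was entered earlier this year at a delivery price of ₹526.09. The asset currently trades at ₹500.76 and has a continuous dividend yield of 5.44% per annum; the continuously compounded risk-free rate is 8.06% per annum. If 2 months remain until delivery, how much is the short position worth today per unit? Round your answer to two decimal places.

Current fair forward for the remaining 2 months: F = S·e^((r − q)·T), (r − q) = 0.0806 − 0.0544 = 0.0262
F = 500.76 · e^(0.0262 × 2/12) = 500.76 × 1.004376 = 502.9513
Value of long forward = (F − K)·e^(−rT) = (502.9513 − 526.09) · e^(−0.0806·2/12)
= -23.1387 × 0.986656 = -22.83
Short position value = −(long value) = ₹22.83

₹22.83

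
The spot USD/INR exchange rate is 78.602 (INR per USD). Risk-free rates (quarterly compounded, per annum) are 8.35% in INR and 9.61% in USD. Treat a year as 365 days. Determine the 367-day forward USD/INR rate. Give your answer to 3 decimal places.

By covered interest parity, F = S · (1+r_INR/4)^(4T) / (1+r_USD/4)^(4T)
= 78.602 × 1.086643 / 1.100191 = 78.602 × 0.987686
F = 77.634 INR per USD

77.634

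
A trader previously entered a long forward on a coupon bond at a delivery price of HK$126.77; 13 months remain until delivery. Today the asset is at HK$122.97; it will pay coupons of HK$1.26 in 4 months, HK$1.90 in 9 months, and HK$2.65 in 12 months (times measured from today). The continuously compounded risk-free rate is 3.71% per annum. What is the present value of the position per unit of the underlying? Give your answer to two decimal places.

PV(remaining coupons) I = 1.26·e^(−0.0371·4/12) + 1.90·e^(−0.0371·9/12) + 2.65·e^(−0.0371·12/12) = 5.6459
Current forward F = (S − I)·e^(rT) = (122.97 − 5.6459)·e^(0.0371·13/12) = 117.3241 × 1.041010 = 122.1356
Value (long) = (F − K)·e^(−rT) = (122.1356 − 126.77) × 0.960605 = -4.4518
Value = -HK$4.45

-HK$4.45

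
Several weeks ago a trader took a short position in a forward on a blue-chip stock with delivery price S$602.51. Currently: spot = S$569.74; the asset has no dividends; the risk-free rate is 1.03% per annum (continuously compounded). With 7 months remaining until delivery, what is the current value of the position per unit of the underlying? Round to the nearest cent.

Current fair forward for the remaining 7 months: F = S·e^(r·T), r = 0.0103
F = 569.74 · e^(0.0103 × 7/12) = 569.74 × 1.006026 = 573.1733
Value of long forward = (F − K)·e^(−rT) = (573.1733 − 602.51) · e^(−0.0103·7/12)
= -29.3367 × 0.994010 = -29.16
Short position value = −(long value) = S$29.16

S$29.16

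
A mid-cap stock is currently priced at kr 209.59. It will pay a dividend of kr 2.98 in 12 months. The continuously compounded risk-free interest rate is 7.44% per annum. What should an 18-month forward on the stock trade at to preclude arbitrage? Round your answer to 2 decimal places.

kr 231.24

PV(dividends) I = 2.98·e^(−0.0744·12/12)
I = 2.7663
F = (S − I)·e^(rT) = (209.59 − 2.7663) · e^(0.0744·18/12)
= 206.8237 · e^0.111600 = 206.8237 × 1.118066 = kr 231.24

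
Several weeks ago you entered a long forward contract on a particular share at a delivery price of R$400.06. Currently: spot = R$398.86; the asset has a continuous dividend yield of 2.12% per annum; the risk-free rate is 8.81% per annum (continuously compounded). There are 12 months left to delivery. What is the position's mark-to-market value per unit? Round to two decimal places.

R$24.17

Current fair forward for the remaining 12 months: F = S·e^((r − q)·T), (r − q) = 0.0881 − 0.0212 = 0.0669
F = 398.86 · e^(0.0669 × 12/12) = 398.86 × 1.069189 = 426.4567
Value of long forward = (F − K)·e^(−rT) = (426.4567 − 400.06) · e^(−0.0881·12/12)
= 26.3967 × 0.915669 = 24.17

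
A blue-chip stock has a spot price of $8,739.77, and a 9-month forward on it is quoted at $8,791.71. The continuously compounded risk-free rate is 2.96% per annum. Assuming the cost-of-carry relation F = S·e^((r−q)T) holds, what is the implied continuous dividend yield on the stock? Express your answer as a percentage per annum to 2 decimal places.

From F = S·e^((r−q)T): (r − q) = ln(F/S)/T
ln(8791.71/8739.77) = ln(1.005943) = 0.005925
(r − q) = 0.005925 / (9/12) = 0.007900
q = r − ln(F/S)/T = 0.0296 − 0.007900 = 0.021700
q = 2.17%

2.17%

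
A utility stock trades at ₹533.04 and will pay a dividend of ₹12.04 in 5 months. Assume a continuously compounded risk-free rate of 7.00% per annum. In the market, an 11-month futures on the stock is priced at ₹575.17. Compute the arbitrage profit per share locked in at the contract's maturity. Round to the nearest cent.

PV(dividends) I = 12.04·e^(−0.0700·5/12) = 11.6939
Fair futures F* = (S − I)·e^(rT) = (533.04 − 11.6939)·e^0.064167 = 521.3461 × 1.066270 = 555.8957
Market ₹575.17 > fair 555.8957: forward overpriced → cash-and-carry (borrow at r, buy the stock and collect the dividends, short the forward).
Profit at T = |F_mkt − F*| = |575.17 − 555.8957| = ₹19.27 per share

₹19.27 per share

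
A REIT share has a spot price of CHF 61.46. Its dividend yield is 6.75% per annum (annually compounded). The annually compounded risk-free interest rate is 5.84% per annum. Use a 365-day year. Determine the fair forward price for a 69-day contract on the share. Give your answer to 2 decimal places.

CHF 61.36

F = S · (1+r)^T / (1+q)^T
= 61.46 × 1.010787 / 1.012425 = 61.46 × 0.998382
F = CHF 61.36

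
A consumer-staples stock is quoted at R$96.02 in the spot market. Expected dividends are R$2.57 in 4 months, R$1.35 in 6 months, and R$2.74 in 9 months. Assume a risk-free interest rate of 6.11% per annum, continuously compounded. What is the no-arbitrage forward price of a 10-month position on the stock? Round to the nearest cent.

PV(dividends) I = 2.57·e^(−0.0611·4/12) + 1.35·e^(−0.0611·6/12) + 2.74·e^(−0.0611·9/12)
I = 2.5182 + 1.3094 + 2.6173 = 6.4449
F = (S − I)·e^(rT) = (96.02 − 6.4449) · e^(0.0611·10/12)
= 89.5751 · e^0.050917 = 89.5751 × 1.052236 = R$94.25

R$94.25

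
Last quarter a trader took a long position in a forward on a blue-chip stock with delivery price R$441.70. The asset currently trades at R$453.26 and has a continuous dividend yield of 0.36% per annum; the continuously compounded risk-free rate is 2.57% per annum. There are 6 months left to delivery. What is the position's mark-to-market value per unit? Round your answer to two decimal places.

R$16.38

Current fair forward for the remaining 6 months: F = S·e^((r − q)·T), (r − q) = 0.0257 − 0.0036 = 0.0221
F = 453.26 · e^(0.0221 × 6/12) = 453.26 × 1.011111 = 458.2962
Value of long forward = (F − K)·e^(−rT) = (458.2962 − 441.70) · e^(−0.0257·6/12)
= 16.5962 × 0.987232 = 16.38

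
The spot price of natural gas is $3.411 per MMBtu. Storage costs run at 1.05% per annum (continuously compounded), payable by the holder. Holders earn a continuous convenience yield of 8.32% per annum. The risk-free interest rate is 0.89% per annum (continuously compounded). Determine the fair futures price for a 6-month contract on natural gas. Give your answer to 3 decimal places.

$3.304 per MMBtu

Net carry = r + u − y = 0.0089 + 0.0105 − 0.0832 = -0.0638
F = S·e^((r+u−y)T) = 3.411 · e^(-0.0638 × 6/12) = 3.411 · e^-0.031900
= 3.411 × 0.968603 = $3.304 per MMBtu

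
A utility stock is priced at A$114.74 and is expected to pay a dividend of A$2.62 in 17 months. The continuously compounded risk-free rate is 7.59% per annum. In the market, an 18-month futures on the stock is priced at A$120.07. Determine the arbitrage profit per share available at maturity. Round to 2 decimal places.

A$5.87 per share

PV(dividends) I = 2.62·e^(−0.0759·17/12) = 2.3529
Fair futures F* = (S − I)·e^(rT) = (114.74 − 2.3529)·e^0.113850 = 112.3871 × 1.120584 = 125.9392
Market A$120.07 < fair 125.9392: forward underpriced → reverse cash-and-carry (short the stock, invest proceeds at r, pay the dividends, go long the forward).
Profit at T = |F_mkt − F*| = |120.07 − 125.9392| = A$5.87 per share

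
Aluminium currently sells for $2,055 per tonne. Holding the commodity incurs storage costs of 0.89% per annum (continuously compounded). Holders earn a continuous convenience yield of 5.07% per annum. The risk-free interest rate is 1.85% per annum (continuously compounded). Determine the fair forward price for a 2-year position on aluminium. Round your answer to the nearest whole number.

$1,961 per tonne

Net carry = r + u − y = 0.0185 + 0.0089 − 0.0507 = -0.0233
F = S·e^((r+u−y)T) = 2055 · e^(-0.0233 × 2) = 2055 · e^-0.046600
= 2055 × 0.954469 = $1,961 per tonne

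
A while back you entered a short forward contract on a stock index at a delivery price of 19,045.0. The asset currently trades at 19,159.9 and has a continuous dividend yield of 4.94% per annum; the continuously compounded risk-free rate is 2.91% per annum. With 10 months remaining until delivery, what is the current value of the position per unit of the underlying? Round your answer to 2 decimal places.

201.55

Current fair forward for the remaining 10 months: F = S·e^((r − q)·T), (r − q) = 0.0291 − 0.0494 = -0.0203
F = 19159.9 · e^(-0.0203 × 10/12) = 19159.9 × 0.98322562 = 18838.5046
Value of long forward = (F − K)·e^(−rT) = (18838.5046 − 19045.0) · e^(−0.0291·10/12)
= -206.4954 × 0.97604167 = -201.55
Short position value = −(long value) = 201.55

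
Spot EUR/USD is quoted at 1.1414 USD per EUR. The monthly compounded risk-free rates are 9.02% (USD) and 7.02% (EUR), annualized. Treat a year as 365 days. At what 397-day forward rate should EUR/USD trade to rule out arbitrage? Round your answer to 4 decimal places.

1.1663

By covered interest parity, F = S · (1+r_USD/12)^(12T) / (1+r_EUR/12)^(12T)
= 1.1414 × 1.102677 / 1.079105 = 1.1414 × 1.021844
F = 1.1663 USD per EUR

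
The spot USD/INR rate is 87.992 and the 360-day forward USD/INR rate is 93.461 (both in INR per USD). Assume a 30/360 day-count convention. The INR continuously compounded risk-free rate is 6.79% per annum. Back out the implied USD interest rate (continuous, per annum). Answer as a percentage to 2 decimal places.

0.76%

F = S·e^((r_INR − r_USD)T) ⇒ r_USD = r_INR − ln(F/S)/T
ln(93.461/87.992) = 0.060298; /(360/360) = 0.060298
r_USD = 0.0679 − 0.060298 = 0.007602
r_USD = 0.76%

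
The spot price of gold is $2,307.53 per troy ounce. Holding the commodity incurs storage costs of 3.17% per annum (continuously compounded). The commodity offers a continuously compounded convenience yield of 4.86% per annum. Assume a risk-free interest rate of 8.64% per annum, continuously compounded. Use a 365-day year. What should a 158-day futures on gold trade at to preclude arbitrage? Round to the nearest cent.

$2,378.01 per troy ounce

Net carry = r + u − y = 0.0864 + 0.0317 − 0.0486 = 0.0695
F = S·e^((r+u−y)T) = 2307.53 · e^(0.0695 × 158/365) = 2307.53 · e^0.03008493
= 2307.53 × 1.03054205 = $2,378.01 per troy ounce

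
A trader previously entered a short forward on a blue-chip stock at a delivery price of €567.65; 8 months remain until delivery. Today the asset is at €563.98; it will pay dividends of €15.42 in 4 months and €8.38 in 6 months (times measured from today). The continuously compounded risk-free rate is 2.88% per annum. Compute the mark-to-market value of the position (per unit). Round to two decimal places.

€16.41

PV(remaining dividends) I = 15.42·e^(−0.0288·4/12) + 8.38·e^(−0.0288·6/12) = 23.5329
Current forward F = (S − I)·e^(rT) = (563.98 − 23.5329)·e^(0.0288·8/12) = 540.4471 × 1.019386 = 550.9242
Value (long) = (F − K)·e^(−rT) = (550.9242 − 567.65) × 0.980983 = -16.4077
Short position value = −(long value) = €16.41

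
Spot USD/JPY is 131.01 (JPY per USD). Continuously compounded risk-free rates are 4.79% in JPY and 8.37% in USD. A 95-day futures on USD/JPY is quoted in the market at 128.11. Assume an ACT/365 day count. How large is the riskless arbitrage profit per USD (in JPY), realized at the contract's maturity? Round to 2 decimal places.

Fair futures: F* = S·e^(carry·T), with carry = (r_JPY − r_USD) = 0.0479 − 0.0837 = -0.0358
F* = 131.01 · e^(-0.0358 × 95/365) = 131.01 · e^-0.009318 = 131.01 × 0.990725 = 129.7949
Market 128.11 < fair 129.7949: forward underpriced → reverse cash-and-carry (short spot, go long the forward).
At maturity, profit = |F_mkt − F*| = |128.11 − 129.7949| = 1.68 per USD (in JPY)

1.68 per USD (in JPY)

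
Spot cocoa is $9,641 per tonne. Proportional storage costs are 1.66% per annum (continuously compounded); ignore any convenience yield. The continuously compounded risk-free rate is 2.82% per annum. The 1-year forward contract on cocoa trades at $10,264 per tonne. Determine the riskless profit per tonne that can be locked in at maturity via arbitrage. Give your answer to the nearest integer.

Fair forward: F* = S·e^(carry·T), with carry = (r + u) = 0.0282 + 0.0166 = 0.0448
F* = 9641 · e^(0.0448 × 1) = 9641 · e^0.044800 = 9641 × 1.045819 = $10082.7410
Market $10264 > fair $10082.7410: forward overpriced → cash-and-carry (buy spot, short the forward).
At maturity, profit = |F_mkt − F*| = |10264 − 10082.7410| = $181 per tonne

$181 per tonne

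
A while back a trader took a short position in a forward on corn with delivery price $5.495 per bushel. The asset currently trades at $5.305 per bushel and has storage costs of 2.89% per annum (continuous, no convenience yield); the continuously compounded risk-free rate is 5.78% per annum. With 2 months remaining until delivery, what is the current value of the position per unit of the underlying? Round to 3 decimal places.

$0.112 per bushel

Current fair forward for the remaining 2 months: F = S·e^((r + u)·T), (r + u) = 0.0578 + 0.0289 = 0.0867
F = 5.305 · e^(0.0867 × 2/12) = 5.305 × 1.014555 = 5.3822
Value of long forward = (F − K)·e^(−rT) = (5.3822 − 5.495) · e^(−0.0578·2/12)
= -0.1128 × 0.990413 = -0.112
Short position value = −(long value) = $0.112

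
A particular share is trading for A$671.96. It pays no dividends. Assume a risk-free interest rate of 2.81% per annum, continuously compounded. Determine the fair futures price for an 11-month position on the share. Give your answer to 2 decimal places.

A$689.49

F = S·e^(rT) = 671.96 · e^(0.0281 × 11/12)
= 671.96 · e^0.025758 = 671.96 × 1.026093
F = A$689.49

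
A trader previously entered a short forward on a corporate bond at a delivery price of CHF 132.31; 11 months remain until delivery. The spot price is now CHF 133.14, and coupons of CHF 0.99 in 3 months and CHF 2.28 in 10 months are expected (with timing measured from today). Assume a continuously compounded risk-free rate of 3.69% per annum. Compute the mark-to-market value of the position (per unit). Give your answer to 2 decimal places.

PV(remaining coupons) I = 0.99·e^(−0.0369·3/12) + 2.28·e^(−0.0369·10/12) = 3.1919
Current forward F = (S − I)·e^(rT) = (133.14 − 3.1919)·e^(0.0369·11/12) = 129.9481 × 1.034404 = 134.4188
Value (long) = (F − K)·e^(−rT) = (134.4188 − 132.31) × 0.966741 = 2.0387
Short position value = −(long value) = -CHF 2.04

-CHF 2.04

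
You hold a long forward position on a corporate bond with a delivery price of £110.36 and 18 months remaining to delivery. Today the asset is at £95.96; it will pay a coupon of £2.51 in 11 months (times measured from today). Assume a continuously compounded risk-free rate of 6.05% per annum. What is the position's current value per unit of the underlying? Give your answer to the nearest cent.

-£7.20

PV(remaining coupons) I = 2.51·e^(−0.0605·11/12) = 2.3746
Current forward F = (S − I)·e^(rT) = (95.96 − 2.3746)·e^(0.0605·18/12) = 93.5854 × 1.094995 = 102.4755
Value (long) = (F − K)·e^(−rT) = (102.4755 − 110.36) × 0.913246 = -7.2005
Value = -£7.20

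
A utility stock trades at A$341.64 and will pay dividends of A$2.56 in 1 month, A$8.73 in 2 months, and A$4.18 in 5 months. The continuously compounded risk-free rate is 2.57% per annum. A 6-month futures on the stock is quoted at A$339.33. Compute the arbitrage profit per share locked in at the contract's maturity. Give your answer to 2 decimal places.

PV(dividends) I = 2.56·e^(−0.0257·1/12) + 8.73·e^(−0.0257·2/12) + 4.18·e^(−0.0257·5/12) = 15.3827
Fair futures F* = (S − I)·e^(rT) = (341.64 − 15.3827)·e^0.012850 = 326.2573 × 1.012933 = 330.4768
Market A$339.33 > fair 330.4768: forward overpriced → cash-and-carry (borrow at r, buy the stock and collect the dividends, short the forward).
Profit at T = |F_mkt − F*| = |339.33 − 330.4768| = A$8.85 per share

A$8.85 per share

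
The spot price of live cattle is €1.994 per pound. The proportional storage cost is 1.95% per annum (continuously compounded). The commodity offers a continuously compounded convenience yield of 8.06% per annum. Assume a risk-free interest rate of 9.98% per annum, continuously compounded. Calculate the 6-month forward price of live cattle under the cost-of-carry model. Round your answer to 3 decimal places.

Net carry = r + u − y = 0.0998 + 0.0195 − 0.0806 = 0.0387
F = S·e^((r+u−y)T) = 1.994 · e^(0.0387 × 6/12) = 1.994 · e^0.019350
= 1.994 × 1.019538 = €2.033 per pound

€2.033 per pound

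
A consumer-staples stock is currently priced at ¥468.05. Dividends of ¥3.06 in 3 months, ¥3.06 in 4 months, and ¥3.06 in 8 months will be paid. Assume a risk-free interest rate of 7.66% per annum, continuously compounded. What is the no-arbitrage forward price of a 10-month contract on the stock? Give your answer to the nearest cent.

PV(dividends) I = 3.06·e^(−0.0766·3/12) + 3.06·e^(−0.0766·4/12) + 3.06·e^(−0.0766·8/12)
I = 3.0020 + 2.9829 + 2.9077 = 8.8926
F = (S − I)·e^(rT) = (468.05 − 8.8926) · e^(0.0766·10/12)
= 459.1574 · e^0.063833 = 459.1574 × 1.065914 = ¥489.42

¥489.42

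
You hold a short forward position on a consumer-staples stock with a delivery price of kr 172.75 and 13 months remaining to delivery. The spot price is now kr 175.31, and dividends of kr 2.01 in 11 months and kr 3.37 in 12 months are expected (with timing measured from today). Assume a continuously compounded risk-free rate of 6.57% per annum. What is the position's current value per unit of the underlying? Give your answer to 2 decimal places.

PV(remaining dividends) I = 2.01·e^(−0.0657·11/12) + 3.37·e^(−0.0657·12/12) = 5.0482
Current forward F = (S − I)·e^(rT) = (175.31 − 5.0482)·e^(0.0657·13/12) = 170.2618 × 1.073769 = 182.8218
Value (long) = (F − K)·e^(−rT) = (182.8218 − 172.75) × 0.931299 = 9.3799
Short position value = −(long value) = -kr 9.38

-kr 9.38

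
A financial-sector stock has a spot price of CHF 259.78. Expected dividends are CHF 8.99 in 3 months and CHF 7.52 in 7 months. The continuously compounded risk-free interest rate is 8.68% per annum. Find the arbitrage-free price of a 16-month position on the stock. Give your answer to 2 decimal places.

CHF 273.75

PV(dividends) I = 8.99·e^(−0.0868·3/12) + 7.52·e^(−0.0868·7/12)
I = 8.7970 + 7.1487 = 15.9457
F = (S − I)·e^(rT) = (259.78 − 15.9457) · e^(0.0868·16/12)
= 243.8343 · e^0.115733 = 243.8343 × 1.122696 = CHF 273.75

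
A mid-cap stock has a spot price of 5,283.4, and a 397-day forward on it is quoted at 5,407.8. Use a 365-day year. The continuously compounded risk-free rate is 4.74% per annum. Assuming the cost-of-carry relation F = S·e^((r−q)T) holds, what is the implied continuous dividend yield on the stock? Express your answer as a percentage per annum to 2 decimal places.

2.60%

From F = S·e^((r−q)T): (r − q) = ln(F/S)/T
ln(5407.8/5283.4) = ln(1.023545) = 0.023272
(r − q) = 0.023272 / (397/365) = 0.021396
q = r − ln(F/S)/T = 0.0474 − 0.021396 = 0.026004
q = 2.60%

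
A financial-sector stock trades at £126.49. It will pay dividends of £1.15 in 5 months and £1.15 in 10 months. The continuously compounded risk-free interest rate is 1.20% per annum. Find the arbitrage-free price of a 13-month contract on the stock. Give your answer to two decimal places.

PV(dividends) I = 1.15·e^(−0.0120·5/12) + 1.15·e^(−0.0120·10/12)
I = 1.1443 + 1.1386 = 2.2829
F = (S − I)·e^(rT) = (126.49 − 2.2829) · e^(0.0120·13/12)
= 124.2071 · e^0.013000 = 124.2071 × 1.013085 = £125.83

£125.83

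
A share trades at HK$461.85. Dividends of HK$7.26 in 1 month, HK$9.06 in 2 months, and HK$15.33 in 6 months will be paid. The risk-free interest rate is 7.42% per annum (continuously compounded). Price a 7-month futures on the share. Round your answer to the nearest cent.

HK$449.98

PV(dividends) I = 7.26·e^(−0.0742·1/12) + 9.06·e^(−0.0742·2/12) + 15.33·e^(−0.0742·6/12)
I = 7.2152 + 8.9486 + 14.7717 = 30.9355
F = (S − I)·e^(rT) = (461.85 − 30.9355) · e^(0.0742·7/12)
= 430.9145 · e^0.043283 = 430.9145 × 1.044233 = HK$449.98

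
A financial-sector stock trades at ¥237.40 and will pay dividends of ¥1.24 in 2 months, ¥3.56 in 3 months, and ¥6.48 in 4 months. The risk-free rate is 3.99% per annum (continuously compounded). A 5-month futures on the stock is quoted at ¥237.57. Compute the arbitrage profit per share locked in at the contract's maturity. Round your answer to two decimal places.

PV(dividends) I = 1.24·e^(−0.0399·2/12) + 3.56·e^(−0.0399·3/12) + 6.48·e^(−0.0399·4/12) = 11.1508
Fair futures F* = (S − I)·e^(rT) = (237.40 − 11.1508)·e^0.016625 = 226.2492 × 1.016764 = 230.0420
Market ¥237.57 > fair 230.0420: forward overpriced → cash-and-carry (borrow at r, buy the stock and collect the dividends, short the forward).
Profit at T = |F_mkt − F*| = |237.57 − 230.0420| = ¥7.53 per share

¥7.53 per share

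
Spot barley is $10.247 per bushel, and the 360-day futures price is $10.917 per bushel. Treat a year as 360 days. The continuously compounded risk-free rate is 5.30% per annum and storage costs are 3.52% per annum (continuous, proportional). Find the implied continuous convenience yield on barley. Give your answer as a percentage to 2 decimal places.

2.49%

F = S·e^((r+u−y)T) ⇒ (r+u−y) = ln(F/S)/T
ln(10.917/10.247) = 0.063336; /T ⇒ 0.063336
y = r + u − ln(F/S)/T = 0.0530 + 0.0352 − 0.063336 = 0.024864
y = 2.49%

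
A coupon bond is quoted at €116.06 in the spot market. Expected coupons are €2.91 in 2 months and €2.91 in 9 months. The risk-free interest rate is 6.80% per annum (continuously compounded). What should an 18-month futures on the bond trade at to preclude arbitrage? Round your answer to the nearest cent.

€122.27

PV(coupons) I = 2.91·e^(−0.0680·2/12) + 2.91·e^(−0.0680·9/12)
I = 2.8772 + 2.7653 = 5.6425
F = (S − I)·e^(rT) = (116.06 − 5.6425) · e^(0.0680·18/12)
= 110.4175 · e^0.102000 = 110.4175 × 1.107383 = €122.27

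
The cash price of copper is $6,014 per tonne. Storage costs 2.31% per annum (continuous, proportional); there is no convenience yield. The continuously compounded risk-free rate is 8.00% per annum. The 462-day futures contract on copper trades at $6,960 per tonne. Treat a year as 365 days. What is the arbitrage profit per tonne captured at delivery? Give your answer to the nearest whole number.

Fair futures: F* = S·e^(carry·T), with carry = (r + u) = 0.0800 + 0.0231 = 0.1031
F* = 6014 · e^(0.1031 × 462/365) = 6014 · e^0.130499 = 6014 × 1.139397 = $6852.3336
Market $6960 > fair $6852.3336: forward overpriced → cash-and-carry (buy spot, short the forward).
At maturity, profit = |F_mkt − F*| = |6960 − 6852.3336| = $108 per tonne

$108 per tonne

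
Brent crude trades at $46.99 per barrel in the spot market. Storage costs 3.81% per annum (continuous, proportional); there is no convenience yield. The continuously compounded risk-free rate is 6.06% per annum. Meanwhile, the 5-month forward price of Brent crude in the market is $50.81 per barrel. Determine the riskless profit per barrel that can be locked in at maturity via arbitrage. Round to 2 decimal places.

$1.85 per barrel

Fair forward: F* = S·e^(carry·T), with carry = (r + u) = 0.0606 + 0.0381 = 0.0987
F* = 46.99 · e^(0.0987 × 5/12) = 46.99 · e^0.041125 = 46.99 × 1.041982 = $48.9627
Market $50.81 > fair $48.9627: forward overpriced → cash-and-carry (buy spot, short the forward).
At maturity, profit = |F_mkt − F*| = |50.81 − 48.9627| = $1.85 per barrel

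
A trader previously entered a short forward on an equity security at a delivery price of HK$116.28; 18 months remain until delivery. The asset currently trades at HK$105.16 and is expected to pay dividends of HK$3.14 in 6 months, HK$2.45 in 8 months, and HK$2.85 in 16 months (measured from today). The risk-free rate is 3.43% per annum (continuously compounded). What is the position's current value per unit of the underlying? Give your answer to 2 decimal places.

PV(remaining dividends) I = 3.14·e^(−0.0343·6/12) + 2.45·e^(−0.0343·8/12) + 2.85·e^(−0.0343·16/12) = 8.2038
Current forward F = (S − I)·e^(rT) = (105.16 − 8.2038)·e^(0.0343·18/12) = 96.9562 × 1.052797 = 102.0752
Value (long) = (F − K)·e^(−rT) = (102.0752 − 116.28) × 0.949851 = -13.4924
Short position value = −(long value) = HK$13.49

HK$13.49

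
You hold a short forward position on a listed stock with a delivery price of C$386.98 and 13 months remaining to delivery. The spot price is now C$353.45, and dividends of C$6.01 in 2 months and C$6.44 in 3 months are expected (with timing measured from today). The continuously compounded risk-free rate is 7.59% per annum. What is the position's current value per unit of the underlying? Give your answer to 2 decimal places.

PV(remaining dividends) I = 6.01·e^(−0.0759·2/12) + 6.44·e^(−0.0759·3/12) = 12.2534
Current forward F = (S − I)·e^(rT) = (353.45 − 12.2534)·e^(0.0759·13/12) = 341.1966 × 1.085700 = 370.4371
Value (long) = (F − K)·e^(−rT) = (370.4371 − 386.98) × 0.921065 = -15.2371
Short position value = −(long value) = C$15.24

C$15.24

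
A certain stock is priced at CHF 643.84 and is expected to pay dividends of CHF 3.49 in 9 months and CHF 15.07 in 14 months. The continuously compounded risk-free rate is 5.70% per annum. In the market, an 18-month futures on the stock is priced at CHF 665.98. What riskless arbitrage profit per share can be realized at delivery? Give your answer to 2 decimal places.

PV(dividends) I = 3.49·e^(−0.0570·9/12) + 15.07·e^(−0.0570·14/12) = 17.4444
Fair futures F* = (S − I)·e^(rT) = (643.84 − 17.4444)·e^0.085500 = 626.3956 × 1.089262 = 682.3089
Market CHF 665.98 < fair 682.3089: forward underpriced → reverse cash-and-carry (short the stock, invest proceeds at r, pay the dividends, go long the forward).
Profit at T = |F_mkt − F*| = |665.98 − 682.3089| = CHF 16.33 per share

CHF 16.33 per share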